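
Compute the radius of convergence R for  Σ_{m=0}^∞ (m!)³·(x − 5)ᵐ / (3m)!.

R = 27

Ratio test: |a_{m+1}/a_m| = (m+1)³/[(3m+1)·(3m+2)·(3m+3)] → 1/27 as m → ∞.
Thus R = 1/(1/27) = 27.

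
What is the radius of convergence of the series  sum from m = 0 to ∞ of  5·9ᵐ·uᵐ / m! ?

Ratio test: |a_{m+1}/a_m| = 5/5 · 9 · 1/(m+1) → 0 as m → ∞.
Since the limit is 0 < 1 for every u, the series converges on all of ℝ and R = ∞.

R = ∞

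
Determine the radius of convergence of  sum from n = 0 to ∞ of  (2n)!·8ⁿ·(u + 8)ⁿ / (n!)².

R = 1/32

Ratio test: |a_{n+1}/a_n| = (2n+1)·(2n+2)/(n+1)² · 8 → 32 as n → ∞.
Convergence for |u + 8| · 32 < 1, i.e. |u + 8| < 1/32. So R = 1/32.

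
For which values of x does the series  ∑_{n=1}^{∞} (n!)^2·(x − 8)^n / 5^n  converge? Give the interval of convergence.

By the ratio test, |a_{n+1}/a_n| = (n+1)² · 1/5 → ∞.
Since the ratio → ∞, the series diverges for every x ≠ 8, and R = 0.

{8}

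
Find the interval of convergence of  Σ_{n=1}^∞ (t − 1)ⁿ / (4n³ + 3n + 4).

[0, 2]

Apply the ratio test: |a_{n+1}| / |a_n| = (4n³ + 3n + 4)/(4(n+1)³ + 3(n+1) + 4), which tends to 1 as n → ∞.
Hence R = 1.
When t = 2, the terms are on the order of 1/n³, so the series converges absolutely by comparison with the p-series (p = 3 > 1).
When t = 0, the terms are on the order of 1/n³, so the series converges absolutely by comparison with the p-series (p = 3 > 1).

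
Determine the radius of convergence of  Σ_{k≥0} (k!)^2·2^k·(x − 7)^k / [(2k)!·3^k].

Ratio test: |a_{k+1}/a_k| = (k+1)²/[(2k+1)·(2k+2)] · 2/3 → 1/6 as k → ∞.
Convergence for |x − 7| · 1/6 < 1, i.e. |x − 7| < 6. So R = 6.

R = 6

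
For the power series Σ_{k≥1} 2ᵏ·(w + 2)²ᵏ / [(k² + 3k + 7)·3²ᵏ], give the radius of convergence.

Apply the ratio test: |a_{k+1}| / |a_k| = [(k² + 3k + 7)/((k+1)² + 3(k+1) + 7)] · 2/9, which tends to 2/9 as k → ∞.
Successive powers of (w + 2) differ by 2, so the series converges when |w + 2|² · 2/9 < 1, i.e. |w + 2| < √(9/2). So R = 3√2/2.

R = 3√2/2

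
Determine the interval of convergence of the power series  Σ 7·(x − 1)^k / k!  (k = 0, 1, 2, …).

The ratio of consecutive coefficients is 7/7 · 1/(k+1) → 0.
The limit is 0, so the series converges for all x; R = ∞.

(−∞, ∞)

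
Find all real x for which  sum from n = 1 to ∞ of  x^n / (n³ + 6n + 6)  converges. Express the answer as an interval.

By the ratio test, |a_{n+1}/a_n| = (n³ + 6n + 6)/((n+1)³ + 6(n+1) + 6) → 1.
So the series converges when |x| < 1 and diverges when |x| > 1; R = 1.
When x = 1, the terms are on the order of 1/n³, so the series converges absolutely by comparison with the p-series (p = 3 > 1).
Check x = -1: absolute convergence follows by limit comparison with Σ 1/n³.

[-1, 1]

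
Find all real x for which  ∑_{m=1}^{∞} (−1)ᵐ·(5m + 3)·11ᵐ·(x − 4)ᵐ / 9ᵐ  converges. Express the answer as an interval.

The ratio of consecutive coefficients is [(5(m+1) + 3)/(5m + 3)] · 11/9 → 11/9.
Thus R = 1/(11/9) = 9/11.
Endpoint x = 53/11: the terms do not tend to 0, so the series diverges.
Endpoint x = 35/11: the terms do not tend to 0, so the series diverges.

(35/11, 53/11)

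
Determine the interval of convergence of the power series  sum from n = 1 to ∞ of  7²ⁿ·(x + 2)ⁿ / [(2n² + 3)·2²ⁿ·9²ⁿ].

[-422/49, 226/49]

Ratio test: |a_{n+1}/a_n| = [(2n² + 3)/(2(n+1)² + 3)] · 49/(4·81) → 49/324 as n → ∞.
Thus R = 1/(49/324) = 324/49.
Check x = 226/49: the terms are on the order of 1/n², so the series converges absolutely by comparison with the p-series (p = 2 > 1).
Endpoint x = -422/49: absolute convergence follows by limit comparison with Σ 1/n².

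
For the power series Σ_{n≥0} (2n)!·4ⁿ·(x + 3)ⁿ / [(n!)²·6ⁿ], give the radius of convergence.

R = 3/8

Ratio test: |a_{n+1}/a_n| = (2n+1)·(2n+2)/(n+1)² · 4/6 → 8/3 as n → ∞.
Convergence for |x + 3| · 8/3 < 1, i.e. |x + 3| < 3/8. So R = 3/8.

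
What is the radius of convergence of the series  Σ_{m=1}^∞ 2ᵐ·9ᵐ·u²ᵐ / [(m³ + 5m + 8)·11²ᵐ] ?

Ratio test: |a_{m+1}/a_m| = [(m³ + 5m + 8)/((m+1)³ + 5(m+1) + 8)] · 2·9/121 → 18/121 as m → ∞.
Writing y = u², the series in y has radius 121/18, so |u| < √(121/18) and R = 11√2/6.

R = 11√2/6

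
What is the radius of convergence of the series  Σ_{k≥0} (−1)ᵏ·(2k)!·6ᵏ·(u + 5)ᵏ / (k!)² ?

R = 1/24

By the ratio test, |a_{k+1}/a_k| = (2k+1)·(2k+2)/(k+1)² · 6 → 24.
Convergence for |u + 5| · 24 < 1, i.e. |u + 5| < 1/24. So R = 1/24.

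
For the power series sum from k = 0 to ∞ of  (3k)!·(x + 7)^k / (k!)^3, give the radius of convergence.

Apply the ratio test: |a_{k+1}| / |a_k| = (3k+1)·(3k+2)·(3k+3)/(k+1)³, which tends to 27 as k → ∞.
Thus R = 1/(27) = 1/27.

R = 1/27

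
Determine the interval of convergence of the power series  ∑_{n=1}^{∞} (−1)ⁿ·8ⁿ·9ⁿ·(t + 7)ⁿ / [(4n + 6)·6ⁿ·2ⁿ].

Apply the ratio test: |a_{n+1}| / |a_n| = [(4n + 6)/(4(n+1) + 6)] · 8·9/(6·2), which tends to 6 as n → ∞.
Hence the series converges for |t + 7| < 1/(6) = 1/6, so the radius of convergence is 1/6.
Check t = -41/6: the terms alternate in sign and decrease monotonically to 0 in absolute value (size ~ c/n), so the alternating series test gives convergence.
At t = -43/6: comparison with the harmonic series Σ 1/n shows the series diverges.

(-43/6, -41/6]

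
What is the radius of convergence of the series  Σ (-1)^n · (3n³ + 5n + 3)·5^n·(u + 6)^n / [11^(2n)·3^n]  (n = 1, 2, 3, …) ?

R = 363/5

Ratio test: |a_{n+1}/a_n| = [(3(n+1)³ + 5(n+1) + 3)/(3n³ + 5n + 3)] · 5/(121·3) → 5/363 as n → ∞.
Convergence for |u + 6| · 5/363 < 1, i.e. |u + 6| < 363/5. So R = 363/5.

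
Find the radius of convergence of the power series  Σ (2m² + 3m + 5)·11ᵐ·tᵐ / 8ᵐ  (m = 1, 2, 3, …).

The ratio of consecutive coefficients is [(2(m+1)² + 3(m+1) + 5)/(2m² + 3m + 5)] · 11/8 → 11/8.
Thus R = 1/(11/8) = 8/11.

R = 8/11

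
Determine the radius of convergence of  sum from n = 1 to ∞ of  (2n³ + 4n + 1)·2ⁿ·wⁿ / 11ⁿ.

R = 11/2

Ratio test: |a_{n+1}/a_n| = [(2(n+1)³ + 4(n+1) + 1)/(2n³ + 4n + 1)] · 2/11 → 2/11 as n → ∞.
Thus R = 1/(2/11) = 11/2.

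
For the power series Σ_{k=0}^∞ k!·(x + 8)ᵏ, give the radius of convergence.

R = 0

The ratio of consecutive coefficients is (k+1) → ∞.
Since the ratio → ∞, the series diverges for every x ≠ -8, and R = 0.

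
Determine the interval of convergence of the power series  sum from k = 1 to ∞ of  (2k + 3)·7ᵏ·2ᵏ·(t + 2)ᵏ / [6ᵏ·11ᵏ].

(-47/7, 19/7)

Ratio test: |a_{k+1}/a_k| = [(2(k+1) + 3)/(2k + 3)] · 7·2/(6·11) → 7/33 as k → ∞.
Thus R = 1/(7/33) = 33/7.
Check t = 19/7: the terms do not tend to 0, so the series diverges.
Check t = -47/7: the terms do not tend to 0, so the series diverges.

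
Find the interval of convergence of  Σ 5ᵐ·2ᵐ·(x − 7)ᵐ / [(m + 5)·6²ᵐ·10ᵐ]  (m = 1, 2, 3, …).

Ratio test: |a_{m+1}/a_m| = [(m + 5)/((m+1) + 5)] · 5·2/(36·10) → 1/36 as m → ∞.
Hence the series converges for |x − 7| < 1/(1/36) = 36, so the radius of convergence is 36.
Endpoint x = 43: the terms are asymptotic to a nonzero constant times 1/m, so the series diverges by limit comparison with Σ 1/m.
Check x = -29: an alternating series whose terms decrease to 0 in absolute value, so it converges by the Leibniz criterion.

[-29, 43)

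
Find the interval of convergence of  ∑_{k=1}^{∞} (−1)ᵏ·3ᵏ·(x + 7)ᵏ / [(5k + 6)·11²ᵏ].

(-142/3, 100/3]

The ratio of consecutive coefficients is [(5k + 6)/(5(k+1) + 6)] · 3/121 → 3/121.
The series converges when 3/121 · |x + 7| < 1, giving R = 121/3.
Endpoint x = 100/3: the terms alternate in sign and decrease monotonically to 0 in absolute value (size ~ c/k), so the alternating series test gives convergence.
When x = -142/3, the terms behave like c/k; limit comparison with the harmonic series gives divergence.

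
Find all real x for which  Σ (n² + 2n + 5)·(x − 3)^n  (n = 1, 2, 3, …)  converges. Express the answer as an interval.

Ratio test: |a_{n+1}/a_n| = ((n+1)² + 2(n+1) + 5)/(n² + 2n + 5) → 1 as n → ∞.
Convergence for |x − 3| < 1, so R = 1.
At x = 4: the terms have absolute value of order n², which does not tend to 0, so the series diverges by the divergence test.
Endpoint x = 2: the terms do not tend to 0, so the series diverges.

(2, 4)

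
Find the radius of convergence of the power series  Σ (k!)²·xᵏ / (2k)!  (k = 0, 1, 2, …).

R = 4

Apply the ratio test: |a_{k+1}| / |a_k| = (k+1)²/[(2k+1)·(2k+2)], which tends to 1/4 as k → ∞.
Thus R = 1/(1/4) = 4.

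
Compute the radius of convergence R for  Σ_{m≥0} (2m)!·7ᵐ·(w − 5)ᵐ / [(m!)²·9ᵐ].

R = 9/28

Apply the ratio test: |a_{m+1}| / |a_m| = (2m+1)·(2m+2)/(m+1)² · 7/9, which tends to 28/9 as m → ∞.
Thus R = 1/(28/9) = 9/28.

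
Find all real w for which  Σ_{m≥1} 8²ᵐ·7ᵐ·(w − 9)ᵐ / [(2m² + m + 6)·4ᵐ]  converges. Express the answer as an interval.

[1007/112, 1009/112]

The ratio of consecutive coefficients is [(2m² + m + 6)/(2(m+1)² + (m+1) + 6)] · 64·7/4 → 112.
Hence the series converges for |w − 9| < 1/(112) = 1/112, so the radius of convergence is 1/112.
At w = 1009/112: the terms are on the order of 1/m², so the series converges absolutely by comparison with the p-series (p = 2 > 1).
At w = 1007/112: the series is dominated by a constant times Σ 1/m², which converges (p = 2 > 1).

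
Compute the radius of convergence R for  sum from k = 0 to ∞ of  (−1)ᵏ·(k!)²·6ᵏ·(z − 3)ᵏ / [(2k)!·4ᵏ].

Apply the ratio test: |a_{k+1}| / |a_k| = (k+1)²/[(2k+1)·(2k+2)] · 6/4, which tends to 3/8 as k → ∞.
The series converges when 3/8 · |z − 3| < 1, giving R = 8/3.

R = 8/3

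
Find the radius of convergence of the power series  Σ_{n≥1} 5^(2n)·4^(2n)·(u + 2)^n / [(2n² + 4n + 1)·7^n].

R = 7/400

The ratio of consecutive coefficients is [(2n² + 4n + 1)/(2(n+1)² + 4(n+1) + 1)] · 25·16/7 → 400/7.
Thus R = 1/(400/7) = 7/400.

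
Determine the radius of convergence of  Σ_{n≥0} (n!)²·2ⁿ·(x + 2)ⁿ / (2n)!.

Ratio test: |a_{n+1}/a_n| = (n+1)²/[(2n+1)·(2n+2)] · 2 → 1/2 as n → ∞.
Thus R = 1/(1/2) = 2.

R = 2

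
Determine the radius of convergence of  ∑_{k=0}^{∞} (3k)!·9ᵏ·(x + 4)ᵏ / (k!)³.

Ratio test: |a_{k+1}/a_k| = (3k+1)·(3k+2)·(3k+3)/(k+1)³ · 9 → 243 as k → ∞.
Hence the series converges for |x + 4| < 1/(243) = 1/243, so the radius of convergence is 1/243.

R = 1/243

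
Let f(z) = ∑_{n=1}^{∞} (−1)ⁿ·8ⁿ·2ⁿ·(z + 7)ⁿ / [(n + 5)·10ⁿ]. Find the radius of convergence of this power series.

R = 5/8

By the ratio test, |a_{n+1}/a_n| = [(n + 5)/((n+1) + 5)] · 8·2/10 → 8/5.
Hence the series converges for |z + 7| < 1/(8/5) = 5/8, so the radius of convergence is 5/8.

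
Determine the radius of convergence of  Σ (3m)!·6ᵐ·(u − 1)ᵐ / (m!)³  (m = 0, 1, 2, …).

Apply the ratio test: |a_{m+1}| / |a_m| = (3m+1)·(3m+2)·(3m+3)/(m+1)³ · 6, which tends to 162 as m → ∞.
Convergence for |u − 1| · 162 < 1, i.e. |u − 1| < 1/162. So R = 1/162.

R = 1/162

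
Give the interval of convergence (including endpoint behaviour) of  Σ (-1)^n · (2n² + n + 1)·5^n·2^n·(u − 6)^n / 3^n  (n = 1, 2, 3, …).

(57/10, 63/10)

Ratio test: |a_{n+1}/a_n| = [(2(n+1)² + (n+1) + 1)/(2n² + n + 1)] · 5·2/3 → 10/3 as n → ∞.
The series converges when 10/3 · |u − 6| < 1, giving R = 3/10.
At u = 63/10: the n-th term does not approach 0; divergence by the term test.
Check u = 57/10: the n-th term does not approach 0; divergence by the term test.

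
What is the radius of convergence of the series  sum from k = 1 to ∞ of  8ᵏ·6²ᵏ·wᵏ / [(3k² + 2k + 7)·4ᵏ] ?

Apply the ratio test: |a_{k+1}| / |a_k| = [(3k² + 2k + 7)/(3(k+1)² + 2(k+1) + 7)] · 8·36/4, which tends to 72 as k → ∞.
The series converges when 72 · |w| < 1, giving R = 1/72.

R = 1/72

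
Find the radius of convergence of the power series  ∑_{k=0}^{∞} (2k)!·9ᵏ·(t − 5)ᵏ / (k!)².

By the ratio test, |a_{k+1}/a_k| = (2k+1)·(2k+2)/(k+1)² · 9 → 36.
Hence the series converges for |t − 5| < 1/(36) = 1/36, so the radius of convergence is 1/36.

R = 1/36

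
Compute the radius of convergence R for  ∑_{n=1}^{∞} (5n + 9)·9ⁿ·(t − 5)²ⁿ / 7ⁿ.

Apply the ratio test: |a_{n+1}| / |a_n| = [(5(n+1) + 9)/(5n + 9)] · 9/7, which tends to 9/7 as n → ∞.
Since the exponent of (t − 5) increases by 2 each term, convergence requires |t − 5|² < 7/9, hence R = √7/3.

R = √7/3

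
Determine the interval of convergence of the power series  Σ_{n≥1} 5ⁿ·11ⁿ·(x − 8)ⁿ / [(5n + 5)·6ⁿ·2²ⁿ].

Apply the ratio test: |a_{n+1}| / |a_n| = [(5n + 5)/(5(n+1) + 5)] · 5·11/(6·4), which tends to 55/24 as n → ∞.
The series converges when 55/24 · |x − 8| < 1, giving R = 24/55.
Endpoint x = 464/55: the terms behave like c/n; limit comparison with the harmonic series gives divergence.
Check x = 416/55: an alternating series whose terms decrease to 0 in absolute value, so it converges by the Leibniz criterion.

[416/55, 464/55)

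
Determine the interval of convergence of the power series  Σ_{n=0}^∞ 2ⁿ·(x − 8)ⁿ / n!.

(−∞, ∞)

Apply the ratio test: |a_{n+1}| / |a_n| = 2 · 1/(n+1), which tends to 0 as n → ∞.
Since the limit is 0 < 1 for every x, the series converges on all of ℝ and R = ∞.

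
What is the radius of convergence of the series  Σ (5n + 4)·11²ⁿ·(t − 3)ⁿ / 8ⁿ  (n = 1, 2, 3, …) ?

R = 8/121

Apply the ratio test: |a_{n+1}| / |a_n| = [(5(n+1) + 4)/(5n + 4)] · 121/8, which tends to 121/8 as n → ∞.
The series converges when 121/8 · |t − 3| < 1, giving R = 8/121.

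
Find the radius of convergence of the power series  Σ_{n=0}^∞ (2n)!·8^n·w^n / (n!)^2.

R = 1/32

The ratio of consecutive coefficients is (2n+1)·(2n+2)/(n+1)² · 8 → 32.
The series converges when 32 · |w| < 1, giving R = 1/32.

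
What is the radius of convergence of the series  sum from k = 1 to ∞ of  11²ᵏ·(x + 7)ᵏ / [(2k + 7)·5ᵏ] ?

Apply the ratio test: |a_{k+1}| / |a_k| = [(2k + 7)/(2(k+1) + 7)] · 121/5, which tends to 121/5 as k → ∞.
The series converges when 121/5 · |x + 7| < 1, giving R = 5/121.

R = 5/121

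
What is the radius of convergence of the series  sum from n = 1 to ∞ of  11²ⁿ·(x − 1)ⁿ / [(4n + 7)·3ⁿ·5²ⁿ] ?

By the ratio test, |a_{n+1}/a_n| = [(4n + 7)/(4(n+1) + 7)] · 121/(3·25) → 121/75.
Hence the series converges for |x − 1| < 1/(121/75) = 75/121, so the radius of convergence is 75/121.

R = 75/121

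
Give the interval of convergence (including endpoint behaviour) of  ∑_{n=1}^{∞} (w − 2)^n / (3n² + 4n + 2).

Apply the ratio test: |a_{n+1}| / |a_n| = (3n² + 4n + 2)/(3(n+1)² + 4(n+1) + 2), which tends to 1 as n → ∞.
So the series converges when |w − 2| < 1 and diverges when |w − 2| > 1; R = 1.
Check w = 3: absolute convergence follows by limit comparison with Σ 1/n².
Check w = 1: the series is dominated by a constant times Σ 1/n², which converges (p = 2 > 1).

[1, 3]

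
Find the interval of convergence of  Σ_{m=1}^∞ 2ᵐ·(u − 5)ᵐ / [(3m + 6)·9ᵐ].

[1/2, 19/2)

Ratio test: |a_{m+1}/a_m| = [(3m + 6)/(3(m+1) + 6)] · 2/9 → 2/9 as m → ∞.
Convergence for |u − 5| · 2/9 < 1, i.e. |u − 5| < 9/2. So R = 9/2.
At u = 19/2: the terms are asymptotic to a nonzero constant times 1/m, so the series diverges by limit comparison with Σ 1/m.
At u = 1/2: the terms alternate in sign and decrease monotonically to 0 in absolute value (size ~ c/m), so the alternating series test gives convergence.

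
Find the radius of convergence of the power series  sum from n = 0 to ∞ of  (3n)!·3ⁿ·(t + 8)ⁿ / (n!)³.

Apply the ratio test: |a_{n+1}| / |a_n| = (3n+1)·(3n+2)·(3n+3)/(n+1)³ · 3, which tends to 81 as n → ∞.
Hence the series converges for |t + 8| < 1/(81) = 1/81, so the radius of convergence is 1/81.

R = 1/81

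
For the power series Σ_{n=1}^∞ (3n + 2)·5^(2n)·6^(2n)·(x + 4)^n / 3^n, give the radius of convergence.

By the ratio test, |a_{n+1}/a_n| = [(3(n+1) + 2)/(3n + 2)] · 25·36/3 → 300.
Hence the series converges for |x + 4| < 1/(300) = 1/300, so the radius of convergence is 1/300.

R = 1/300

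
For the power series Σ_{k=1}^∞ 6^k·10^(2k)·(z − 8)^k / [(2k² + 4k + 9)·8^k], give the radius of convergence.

By the ratio test, |a_{k+1}/a_k| = [(2k² + 4k + 9)/(2(k+1)² + 4(k+1) + 9)] · 6·100/8 → 75.
The series converges when 75 · |z − 8| < 1, giving R = 1/75.

R = 1/75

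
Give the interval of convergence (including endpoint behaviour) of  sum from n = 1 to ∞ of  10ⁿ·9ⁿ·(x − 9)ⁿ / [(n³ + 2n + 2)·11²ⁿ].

[689/90, 931/90]

Apply the ratio test: |a_{n+1}| / |a_n| = [(n³ + 2n + 2)/((n+1)³ + 2(n+1) + 2)] · 10·9/121, which tends to 90/121 as n → ∞.
The series converges when 90/121 · |x − 9| < 1, giving R = 121/90.
When x = 931/90, absolute convergence follows by limit comparison with Σ 1/n³.
When x = 689/90, the series is dominated by a constant times Σ 1/n³, which converges (p = 3 > 1).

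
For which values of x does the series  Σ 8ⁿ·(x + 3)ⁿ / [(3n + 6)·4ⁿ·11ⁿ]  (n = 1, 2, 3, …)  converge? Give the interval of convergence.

[-17/2, 5/2)

Ratio test: |a_{n+1}/a_n| = [(3n + 6)/(3(n+1) + 6)] · 8/(4·11) → 2/11 as n → ∞.
The series converges when 2/11 · |x + 3| < 1, giving R = 11/2.
At x = 5/2: the terms behave like c/n; limit comparison with the harmonic series gives divergence.
Endpoint x = -17/2: the terms alternate in sign and decrease monotonically to 0 in absolute value (size ~ c/n), so the alternating series test gives convergence.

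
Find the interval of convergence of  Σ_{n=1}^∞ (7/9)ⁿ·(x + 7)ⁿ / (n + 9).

[-58/7, -40/7)

Ratio test: |a_{n+1}/a_n| = [(n + 9)/((n+1) + 9)] · 7/9 → 7/9 as n → ∞.
Thus R = 1/(7/9) = 9/7.
Check x = -40/7: the terms are asymptotic to a nonzero constant times 1/n, so the series diverges by limit comparison with Σ 1/n.
Endpoint x = -58/7: convergence follows from the alternating series test (terms decrease monotonically to 0).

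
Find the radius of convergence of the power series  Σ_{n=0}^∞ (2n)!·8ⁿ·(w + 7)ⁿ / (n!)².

Apply the ratio test: |a_{n+1}| / |a_n| = (2n+1)·(2n+2)/(n+1)² · 8, which tends to 32 as n → ∞.
The series converges when 32 · |w + 7| < 1, giving R = 1/32.

R = 1/32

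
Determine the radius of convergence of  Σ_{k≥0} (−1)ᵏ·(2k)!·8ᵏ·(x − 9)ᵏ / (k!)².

By the ratio test, |a_{k+1}/a_k| = (2k+1)·(2k+2)/(k+1)² · 8 → 32.
The series converges when 32 · |x − 9| < 1, giving R = 1/32.

R = 1/32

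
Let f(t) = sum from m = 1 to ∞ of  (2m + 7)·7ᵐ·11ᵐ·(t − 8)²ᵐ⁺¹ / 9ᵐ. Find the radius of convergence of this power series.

By the ratio test, |a_{m+1}/a_m| = [(2(m+1) + 7)/(2m + 7)] · 7·11/9 → 77/9.
Successive powers of (t − 8) differ by 2, so the series converges when |t − 8|² · 77/9 < 1, i.e. |t − 8| < √(9/77). So R = 3√77/77.

R = 3√77/77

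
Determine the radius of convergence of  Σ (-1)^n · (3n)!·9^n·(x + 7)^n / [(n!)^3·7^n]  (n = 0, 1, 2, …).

R = 7/243

By the ratio test, |a_{n+1}/a_n| = (3n+1)·(3n+2)·(3n+3)/(n+1)³ · 9/7 → 243/7.
Hence the series converges for |x + 7| < 1/(243/7) = 7/243, so the radius of convergence is 7/243.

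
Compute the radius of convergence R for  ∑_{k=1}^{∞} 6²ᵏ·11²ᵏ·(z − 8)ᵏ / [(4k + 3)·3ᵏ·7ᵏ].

R = 7/1452

The ratio of consecutive coefficients is [(4k + 3)/(4(k+1) + 3)] · 36·121/(3·7) → 1452/7.
Thus R = 1/(1452/7) = 7/1452.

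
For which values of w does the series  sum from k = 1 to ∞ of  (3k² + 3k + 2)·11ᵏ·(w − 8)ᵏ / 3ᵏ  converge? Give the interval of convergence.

The ratio of consecutive coefficients is [(3(k+1)² + 3(k+1) + 2)/(3k² + 3k + 2)] · 11/3 → 11/3.
Thus R = 1/(11/3) = 3/11.
Endpoint w = 91/11: the terms have absolute value of order k², which does not tend to 0, so the series diverges by the divergence test.
Check w = 85/11: the k-th term does not approach 0; divergence by the term test.

(85/11, 91/11)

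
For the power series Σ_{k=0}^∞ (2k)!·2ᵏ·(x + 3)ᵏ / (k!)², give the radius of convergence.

The ratio of consecutive coefficients is (2k+1)·(2k+2)/(k+1)² · 2 → 8.
The series converges when 8 · |x + 3| < 1, giving R = 1/8.

R = 1/8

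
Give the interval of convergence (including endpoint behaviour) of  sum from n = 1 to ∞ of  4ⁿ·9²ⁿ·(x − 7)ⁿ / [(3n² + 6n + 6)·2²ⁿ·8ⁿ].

[559/81, 575/81]

The ratio of consecutive coefficients is [(3n² + 6n + 6)/(3(n+1)² + 6(n+1) + 6)] · 4·81/(4·8) → 81/8.
The series converges when 81/8 · |x − 7| < 1, giving R = 8/81.
Check x = 575/81: the series is dominated by a constant times Σ 1/n², which converges (p = 2 > 1).
Endpoint x = 559/81: absolute convergence follows by limit comparison with Σ 1/n².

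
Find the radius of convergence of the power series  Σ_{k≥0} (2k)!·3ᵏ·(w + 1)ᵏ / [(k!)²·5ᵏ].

Ratio test: |a_{k+1}/a_k| = (2k+1)·(2k+2)/(k+1)² · 3/5 → 12/5 as k → ∞.
Convergence for |w + 1| · 12/5 < 1, i.e. |w + 1| < 5/12. So R = 5/12.

R = 5/12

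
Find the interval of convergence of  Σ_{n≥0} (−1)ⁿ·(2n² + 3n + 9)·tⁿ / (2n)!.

(−∞, ∞)

Apply the ratio test: |a_{n+1}| / |a_n| = (2(n+1)² + 3(n+1) + 9)/(2n² + 3n + 9) · 1/[(2n+1)·(2n+2)], which tends to 0 as n → ∞.
Since the limit is 0 < 1 for every t, the series converges on all of ℝ and R = ∞.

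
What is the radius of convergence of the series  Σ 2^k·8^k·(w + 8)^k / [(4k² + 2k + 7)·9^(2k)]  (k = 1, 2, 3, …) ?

Ratio test: |a_{k+1}/a_k| = [(4k² + 2k + 7)/(4(k+1)² + 2(k+1) + 7)] · 2·8/81 → 16/81 as k → ∞.
The series converges when 16/81 · |w + 8| < 1, giving R = 81/16.

R = 81/16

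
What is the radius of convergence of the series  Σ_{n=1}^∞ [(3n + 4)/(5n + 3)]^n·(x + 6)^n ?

R = 5/3

By the Cauchy root test, |a_n|^(1/n) = (3n + 4)/(5n + 3) → 3/5.
Thus R = 1/(3/5) = 5/3.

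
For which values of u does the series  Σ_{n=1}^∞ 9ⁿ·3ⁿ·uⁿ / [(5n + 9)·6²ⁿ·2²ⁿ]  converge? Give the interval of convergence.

[-16/3, 16/3)

By the ratio test, |a_{n+1}/a_n| = [(5n + 9)/(5(n+1) + 9)] · 9·3/(36·4) → 3/16.
Hence the series converges for |u| < 1/(3/16) = 16/3, so the radius of convergence is 16/3.
When u = 16/3, the terms behave like c/n; limit comparison with the harmonic series gives divergence.
Check u = -16/3: the terms alternate in sign and decrease monotonically to 0 in absolute value (size ~ c/n), so the alternating series test gives convergence.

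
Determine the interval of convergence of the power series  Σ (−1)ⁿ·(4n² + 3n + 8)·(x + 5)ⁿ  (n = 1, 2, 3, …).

Ratio test: |a_{n+1}/a_n| = (4(n+1)² + 3(n+1) + 8)/(4n² + 3n + 8) → 1 as n → ∞.
So the series converges when |x + 5| < 1 and diverges when |x + 5| > 1; R = 1.
Endpoint x = -4: the terms have absolute value of order n², which does not tend to 0, so the series diverges by the divergence test.
When x = -6, the n-th term does not approach 0; divergence by the term test.

(-6, -4)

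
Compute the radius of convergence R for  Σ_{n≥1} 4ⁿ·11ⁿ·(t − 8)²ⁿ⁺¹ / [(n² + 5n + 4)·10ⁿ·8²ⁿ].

Apply the ratio test: |a_{n+1}| / |a_n| = [(n² + 5n + 4)/((n+1)² + 5(n+1) + 4)] · 4·11/(10·64), which tends to 11/160 as n → ∞.
Writing y = (t − 8)², the series in y has radius 160/11, so |t − 8| < √(160/11) and R = 4√110/11.

R = 4√110/11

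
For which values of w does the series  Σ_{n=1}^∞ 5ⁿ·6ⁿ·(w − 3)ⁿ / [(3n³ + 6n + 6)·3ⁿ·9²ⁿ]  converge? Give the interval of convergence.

[-51/10, 111/10]

Apply the ratio test: |a_{n+1}| / |a_n| = [(3n³ + 6n + 6)/(3(n+1)³ + 6(n+1) + 6)] · 5·6/(3·81), which tends to 10/81 as n → ∞.
The series converges when 10/81 · |w − 3| < 1, giving R = 81/10.
At w = 111/10: the series is dominated by a constant times Σ 1/n³, which converges (p = 3 > 1).
When w = -51/10, absolute convergence follows by limit comparison with Σ 1/n³.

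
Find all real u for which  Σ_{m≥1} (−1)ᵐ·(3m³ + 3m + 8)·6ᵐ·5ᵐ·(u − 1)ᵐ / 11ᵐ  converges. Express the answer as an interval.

(19/30, 41/30)

By the ratio test, |a_{m+1}/a_m| = [(3(m+1)³ + 3(m+1) + 8)/(3m³ + 3m + 8)] · 6·5/11 → 30/11.
The series converges when 30/11 · |u − 1| < 1, giving R = 11/30.
When u = 41/30, the terms have absolute value of order m³, which does not tend to 0, so the series diverges by the divergence test.
When u = 19/30, the terms do not tend to 0, so the series diverges.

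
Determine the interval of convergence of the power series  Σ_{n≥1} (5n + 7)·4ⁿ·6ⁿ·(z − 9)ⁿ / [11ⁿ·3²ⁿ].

(39/8, 105/8)

The ratio of consecutive coefficients is [(5(n+1) + 7)/(5n + 7)] · 4·6/(11·9) → 8/33.
Convergence for |z − 9| · 8/33 < 1, i.e. |z − 9| < 33/8. So R = 33/8.
Check z = 105/8: the terms have absolute value of order n, which does not tend to 0, so the series diverges by the divergence test.
Endpoint z = 39/8: the n-th term does not approach 0; divergence by the term test.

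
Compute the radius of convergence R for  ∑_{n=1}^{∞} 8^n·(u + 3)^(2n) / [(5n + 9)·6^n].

By the ratio test, |a_{n+1}/a_n| = [(5n + 9)/(5(n+1) + 9)] · 8/6 → 4/3.
Successive powers of (u + 3) differ by 2, so the series converges when |u + 3|² · 4/3 < 1, i.e. |u + 3| < √(3/4). So R = √3/2.

R = √3/2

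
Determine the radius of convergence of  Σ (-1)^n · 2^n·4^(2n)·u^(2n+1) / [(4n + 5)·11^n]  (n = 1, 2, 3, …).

Ratio test: |a_{n+1}/a_n| = [(4n + 5)/(4(n+1) + 5)] · 2·16/11 → 32/11 as n → ∞.
Successive powers of u differ by 2, so the series converges when |u|² · 32/11 < 1, i.e. |u| < √(11/32). So R = √22/8.

R = √22/8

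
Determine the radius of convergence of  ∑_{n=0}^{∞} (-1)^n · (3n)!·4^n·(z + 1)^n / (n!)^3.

By the ratio test, |a_{n+1}/a_n| = (3n+1)·(3n+2)·(3n+3)/(n+1)³ · 4 → 108.
The series converges when 108 · |z + 1| < 1, giving R = 1/108.

R = 1/108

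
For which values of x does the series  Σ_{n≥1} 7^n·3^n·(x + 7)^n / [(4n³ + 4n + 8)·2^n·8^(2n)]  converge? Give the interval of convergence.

[-275/21, -19/21]

Ratio test: |a_{n+1}/a_n| = [(4n³ + 4n + 8)/(4(n+1)³ + 4(n+1) + 8)] · 7·3/(2·64) → 21/128 as n → ∞.
Thus R = 1/(21/128) = 128/21.
Endpoint x = -19/21: absolute convergence follows by limit comparison with Σ 1/n³.
Endpoint x = -275/21: the series is dominated by a constant times Σ 1/n³, which converges (p = 3 > 1).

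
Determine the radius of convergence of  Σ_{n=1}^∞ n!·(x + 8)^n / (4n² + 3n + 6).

R = 0

Apply the ratio test: |a_{n+1}| / |a_n| = (n+1) · (4n² + 3n + 6)/(4(n+1)² + 3(n+1) + 6), which tends to ∞ as n → ∞.
Since the ratio → ∞, the series diverges for every x ≠ -8, and R = 0.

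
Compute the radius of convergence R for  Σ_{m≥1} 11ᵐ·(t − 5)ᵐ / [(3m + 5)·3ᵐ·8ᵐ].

R = 24/11

Ratio test: |a_{m+1}/a_m| = [(3m + 5)/(3(m+1) + 5)] · 11/(3·8) → 11/24 as m → ∞.
The series converges when 11/24 · |t − 5| < 1, giving R = 24/11.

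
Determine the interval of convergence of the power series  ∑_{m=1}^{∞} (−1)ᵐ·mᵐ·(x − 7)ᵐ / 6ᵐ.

Applying the root test, |a_m|^(1/m) = m/6 → ∞.
The root grows without bound, so R = 0 (convergence only at x = 7).

{7}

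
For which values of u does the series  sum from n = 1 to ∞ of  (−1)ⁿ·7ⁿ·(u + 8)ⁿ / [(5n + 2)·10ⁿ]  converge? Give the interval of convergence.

By the ratio test, |a_{n+1}/a_n| = [(5n + 2)/(5(n+1) + 2)] · 7/10 → 7/10.
Hence the series converges for |u + 8| < 1/(7/10) = 10/7, so the radius of convergence is 10/7.
When u = -46/7, an alternating series whose terms decrease to 0 in absolute value, so it converges by the Leibniz criterion.
At u = -66/7: comparison with the harmonic series Σ 1/n shows the series diverges.

(-66/7, -46/7]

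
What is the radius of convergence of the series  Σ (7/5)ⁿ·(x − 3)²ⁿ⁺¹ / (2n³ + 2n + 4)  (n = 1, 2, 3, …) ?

The ratio of consecutive coefficients is [(2n³ + 2n + 4)/(2(n+1)³ + 2(n+1) + 4)] · 7/5 → 7/5.
Successive powers of (x − 3) differ by 2, so the series converges when |x − 3|² · 7/5 < 1, i.e. |x − 3| < √(5/7). So R = √35/7.

R = √35/7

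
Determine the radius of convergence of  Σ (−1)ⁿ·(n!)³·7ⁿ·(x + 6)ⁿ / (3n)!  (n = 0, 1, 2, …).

R = 27/7

By the ratio test, |a_{n+1}/a_n| = (n+1)³/[(3n+1)·(3n+2)·(3n+3)] · 7 → 7/27.
Thus R = 1/(7/27) = 27/7.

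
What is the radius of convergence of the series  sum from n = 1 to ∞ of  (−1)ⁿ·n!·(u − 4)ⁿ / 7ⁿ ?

R = 0

The ratio of consecutive coefficients is (n+1) · 1/7 → ∞.
The ratio grows without bound, so the series diverges whenever (u − 4) ≠ 0; it converges only at u = 4. R = 0.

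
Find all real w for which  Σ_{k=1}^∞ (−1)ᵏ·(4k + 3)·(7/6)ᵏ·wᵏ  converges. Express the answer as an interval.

The ratio of consecutive coefficients is [(4(k+1) + 3)/(4k + 3)] · 7/6 → 7/6.
Thus R = 1/(7/6) = 6/7.
Endpoint w = 6/7: the terms do not tend to 0, so the series diverges.
At w = -6/7: the terms do not tend to 0, so the series diverges.

(-6/7, 6/7)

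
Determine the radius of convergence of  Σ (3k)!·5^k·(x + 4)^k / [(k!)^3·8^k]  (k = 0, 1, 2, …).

R = 8/135

By the ratio test, |a_{k+1}/a_k| = (3k+1)·(3k+2)·(3k+3)/(k+1)³ · 5/8 → 135/8.
Convergence for |x + 4| · 135/8 < 1, i.e. |x + 4| < 8/135. So R = 8/135.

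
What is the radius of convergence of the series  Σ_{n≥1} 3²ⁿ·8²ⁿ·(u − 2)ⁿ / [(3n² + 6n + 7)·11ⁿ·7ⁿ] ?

Ratio test: |a_{n+1}/a_n| = [(3n² + 6n + 7)/(3(n+1)² + 6(n+1) + 7)] · 9·64/(11·7) → 576/77 as n → ∞.
Convergence for |u − 2| · 576/77 < 1, i.e. |u − 2| < 77/576. So R = 77/576.

R = 77/576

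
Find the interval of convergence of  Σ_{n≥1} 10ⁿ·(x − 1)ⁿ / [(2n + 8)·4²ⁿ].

[-3/5, 13/5)

By the ratio test, |a_{n+1}/a_n| = [(2n + 8)/(2(n+1) + 8)] · 10/16 → 5/8.
The series converges when 5/8 · |x − 1| < 1, giving R = 8/5.
At x = 13/5: the terms are asymptotic to a nonzero constant times 1/n, so the series diverges by limit comparison with Σ 1/n.
At x = -3/5: convergence follows from the alternating series test (terms decrease monotonically to 0).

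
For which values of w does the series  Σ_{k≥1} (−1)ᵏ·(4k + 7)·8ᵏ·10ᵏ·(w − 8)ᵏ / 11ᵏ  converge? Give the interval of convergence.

(629/80, 651/80)

By the ratio test, |a_{k+1}/a_k| = [(4(k+1) + 7)/(4k + 7)] · 8·10/11 → 80/11.
Hence the series converges for |w − 8| < 1/(80/11) = 11/80, so the radius of convergence is 11/80.
At w = 651/80: the terms do not tend to 0, so the series diverges.
Check w = 629/80: the terms do not tend to 0, so the series diverges.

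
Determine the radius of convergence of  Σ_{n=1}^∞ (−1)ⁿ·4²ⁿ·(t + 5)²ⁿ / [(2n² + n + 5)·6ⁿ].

R = √6/4

Apply the ratio test: |a_{n+1}| / |a_n| = [(2n² + n + 5)/(2(n+1)² + (n+1) + 5)] · 16/6, which tends to 8/3 as n → ∞.
Writing y = (t + 5)², the series in y has radius 3/8, so |t + 5| < √(3/8) and R = √6/4.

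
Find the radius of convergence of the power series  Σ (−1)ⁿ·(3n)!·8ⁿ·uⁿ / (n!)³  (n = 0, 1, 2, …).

R = 1/216

Ratio test: |a_{n+1}/a_n| = (3n+1)·(3n+2)·(3n+3)/(n+1)³ · 8 → 216 as n → ∞.
The series converges when 216 · |u| < 1, giving R = 1/216.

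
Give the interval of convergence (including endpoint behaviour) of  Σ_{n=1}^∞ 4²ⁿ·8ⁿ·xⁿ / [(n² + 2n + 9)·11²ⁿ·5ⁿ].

[-605/128, 605/128]

The ratio of consecutive coefficients is [(n² + 2n + 9)/((n+1)² + 2(n+1) + 9)] · 16·8/(121·5) → 128/605.
Thus R = 1/(128/605) = 605/128.
Check x = 605/128: the terms are on the order of 1/n², so the series converges absolutely by comparison with the p-series (p = 2 > 1).
Endpoint x = -605/128: absolute convergence follows by limit comparison with Σ 1/n².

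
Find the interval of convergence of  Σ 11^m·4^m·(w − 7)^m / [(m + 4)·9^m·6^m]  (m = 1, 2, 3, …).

Apply the ratio test: |a_{m+1}| / |a_m| = [(m + 4)/((m+1) + 4)] · 11·4/(9·6), which tends to 22/27 as m → ∞.
Convergence for |w − 7| · 22/27 < 1, i.e. |w − 7| < 27/22. So R = 27/22.
When w = 181/22, comparison with the harmonic series Σ 1/m shows the series diverges.
Endpoint w = 127/22: the terms alternate in sign and decrease monotonically to 0 in absolute value (size ~ c/m), so the alternating series test gives convergence.

[127/22, 181/22)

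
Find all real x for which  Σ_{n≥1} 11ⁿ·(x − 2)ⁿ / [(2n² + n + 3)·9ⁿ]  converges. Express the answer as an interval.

Apply the ratio test: |a_{n+1}| / |a_n| = [(2n² + n + 3)/(2(n+1)² + (n+1) + 3)] · 11/9, which tends to 11/9 as n → ∞.
The series converges when 11/9 · |x − 2| < 1, giving R = 9/11.
At x = 31/11: the terms are on the order of 1/n², so the series converges absolutely by comparison with the p-series (p = 2 > 1).
When x = 13/11, the terms are on the order of 1/n², so the series converges absolutely by comparison with the p-series (p = 2 > 1).

[13/11, 31/11]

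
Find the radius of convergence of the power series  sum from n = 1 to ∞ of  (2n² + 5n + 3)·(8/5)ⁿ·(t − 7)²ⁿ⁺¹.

Apply the ratio test: |a_{n+1}| / |a_n| = [(2(n+1)² + 5(n+1) + 3)/(2n² + 5n + 3)] · 8/5, which tends to 8/5 as n → ∞.
Since the exponent of (t − 7) increases by 2 each term, convergence requires |t − 7|² < 5/8, hence R = √10/4.

R = √10/4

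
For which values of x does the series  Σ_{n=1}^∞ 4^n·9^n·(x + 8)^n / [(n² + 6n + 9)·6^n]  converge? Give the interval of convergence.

The ratio of consecutive coefficients is [(n² + 6n + 9)/((n+1)² + 6(n+1) + 9)] · 4·9/6 → 6.
Convergence for |x + 8| · 6 < 1, i.e. |x + 8| < 1/6. So R = 1/6.
At x = -47/6: absolute convergence follows by limit comparison with Σ 1/n².
When x = -49/6, absolute convergence follows by limit comparison with Σ 1/n².

[-49/6, -47/6]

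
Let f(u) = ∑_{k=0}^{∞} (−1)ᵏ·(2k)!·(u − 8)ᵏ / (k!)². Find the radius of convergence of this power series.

R = 1/4

Apply the ratio test: |a_{k+1}| / |a_k| = (2k+1)·(2k+2)/(k+1)², which tends to 4 as k → ∞.
Convergence for |u − 8| · 4 < 1, i.e. |u − 8| < 1/4. So R = 1/4.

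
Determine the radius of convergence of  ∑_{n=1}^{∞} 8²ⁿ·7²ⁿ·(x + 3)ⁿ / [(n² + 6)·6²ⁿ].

The ratio of consecutive coefficients is [(n² + 6)/((n+1)² + 6)] · 64·49/36 → 784/9.
Thus R = 1/(784/9) = 9/784.

R = 9/784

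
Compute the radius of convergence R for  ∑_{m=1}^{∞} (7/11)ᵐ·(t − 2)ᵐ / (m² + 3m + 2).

R = 11/7

Ratio test: |a_{m+1}/a_m| = [(m² + 3m + 2)/((m+1)² + 3(m+1) + 2)] · 7/11 → 7/11 as m → ∞.
Convergence for |t − 2| · 7/11 < 1, i.e. |t − 2| < 11/7. So R = 11/7.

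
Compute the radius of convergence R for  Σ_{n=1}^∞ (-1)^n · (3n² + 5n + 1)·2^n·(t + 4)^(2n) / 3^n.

Apply the ratio test: |a_{n+1}| / |a_n| = [(3(n+1)² + 5(n+1) + 1)/(3n² + 5n + 1)] · 2/3, which tends to 2/3 as n → ∞.
Writing y = (t + 4)², the series in y has radius 3/2, so |t + 4| < √(3/2) and R = √6/2.

R = √6/2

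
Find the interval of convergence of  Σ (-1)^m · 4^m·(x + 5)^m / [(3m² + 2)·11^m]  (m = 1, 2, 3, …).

[-31/4, -9/4]

By the ratio test, |a_{m+1}/a_m| = [(3m² + 2)/(3(m+1)² + 2)] · 4/11 → 4/11.
Thus R = 1/(4/11) = 11/4.
Check x = -9/4: absolute convergence follows by limit comparison with Σ 1/m².
At x = -31/4: absolute convergence follows by limit comparison with Σ 1/m².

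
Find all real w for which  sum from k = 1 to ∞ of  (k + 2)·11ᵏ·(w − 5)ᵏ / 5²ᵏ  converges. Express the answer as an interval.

(30/11, 80/11)

Apply the ratio test: |a_{k+1}| / |a_k| = [((k+1) + 2)/(k + 2)] · 11/25, which tends to 11/25 as k → ∞.
Hence the series converges for |w − 5| < 1/(11/25) = 25/11, so the radius of convergence is 25/11.
When w = 80/11, the k-th term does not approach 0; divergence by the term test.
Endpoint w = 30/11: the terms do not tend to 0, so the series diverges.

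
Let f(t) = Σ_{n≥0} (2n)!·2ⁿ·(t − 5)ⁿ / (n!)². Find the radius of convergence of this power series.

R = 1/8

Ratio test: |a_{n+1}/a_n| = (2n+1)·(2n+2)/(n+1)² · 2 → 8 as n → ∞.
Hence the series converges for |t − 5| < 1/(8) = 1/8, so the radius of convergence is 1/8.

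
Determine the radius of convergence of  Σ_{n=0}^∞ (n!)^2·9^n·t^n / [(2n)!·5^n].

Apply the ratio test: |a_{n+1}| / |a_n| = (n+1)²/[(2n+1)·(2n+2)] · 9/5, which tends to 9/20 as n → ∞.
Convergence for |t| · 9/20 < 1, i.e. |t| < 20/9. So R = 20/9.

R = 20/9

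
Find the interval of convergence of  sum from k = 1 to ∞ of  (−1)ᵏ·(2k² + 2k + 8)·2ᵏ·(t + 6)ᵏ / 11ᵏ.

The ratio of consecutive coefficients is [(2(k+1)² + 2(k+1) + 8)/(2k² + 2k + 8)] · 2/11 → 2/11.
Thus R = 1/(2/11) = 11/2.
At t = -1/2: the k-th term does not approach 0; divergence by the term test.
When t = -23/2, the k-th term does not approach 0; divergence by the term test.

(-23/2, -1/2)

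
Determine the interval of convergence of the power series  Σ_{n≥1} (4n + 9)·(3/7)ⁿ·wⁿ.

(-7/3, 7/3)

Apply the ratio test: |a_{n+1}| / |a_n| = [(4(n+1) + 9)/(4n + 9)] · 3/7, which tends to 3/7 as n → ∞.
The series converges when 3/7 · |w| < 1, giving R = 7/3.
Endpoint w = 7/3: the terms have absolute value of order n, which does not tend to 0, so the series diverges by the divergence test.
Check w = -7/3: the terms have absolute value of order n, which does not tend to 0, so the series diverges by the divergence test.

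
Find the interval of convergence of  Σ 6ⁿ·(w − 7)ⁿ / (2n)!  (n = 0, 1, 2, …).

(−∞, ∞)

Apply the ratio test: |a_{n+1}| / |a_n| = 6 · 1/[(2n+1)·(2n+2)], which tends to 0 as n → ∞.
Since the limit is 0 < 1 for every w, the series converges on all of ℝ and R = ∞.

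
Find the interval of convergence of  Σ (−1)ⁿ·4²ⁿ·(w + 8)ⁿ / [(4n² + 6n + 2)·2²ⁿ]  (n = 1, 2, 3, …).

The ratio of consecutive coefficients is [(4n² + 6n + 2)/(4(n+1)² + 6(n+1) + 2)] · 16/4 → 4.
Thus R = 1/(4) = 1/4.
When w = -31/4, the series is dominated by a constant times Σ 1/n², which converges (p = 2 > 1).
At w = -33/4: the series is dominated by a constant times Σ 1/n², which converges (p = 2 > 1).

[-33/4, -31/4]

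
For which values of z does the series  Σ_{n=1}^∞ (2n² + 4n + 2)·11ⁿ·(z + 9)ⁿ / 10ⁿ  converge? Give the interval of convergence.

Apply the ratio test: |a_{n+1}| / |a_n| = [(2(n+1)² + 4(n+1) + 2)/(2n² + 4n + 2)] · 11/10, which tends to 11/10 as n → ∞.
Convergence for |z + 9| · 11/10 < 1, i.e. |z + 9| < 10/11. So R = 10/11.
Check z = -89/11: the terms have absolute value of order n², which does not tend to 0, so the series diverges by the divergence test.
When z = -109/11, the terms have absolute value of order n², which does not tend to 0, so the series diverges by the divergence test.

(-109/11, -89/11)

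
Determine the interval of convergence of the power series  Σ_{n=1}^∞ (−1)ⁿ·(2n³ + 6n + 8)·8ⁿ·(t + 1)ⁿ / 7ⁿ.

Apply the ratio test: |a_{n+1}| / |a_n| = [(2(n+1)³ + 6(n+1) + 8)/(2n³ + 6n + 8)] · 8/7, which tends to 8/7 as n → ∞.
Convergence for |t + 1| · 8/7 < 1, i.e. |t + 1| < 7/8. So R = 7/8.
At t = -1/8: the n-th term does not approach 0; divergence by the term test.
Endpoint t = -15/8: the terms do not tend to 0, so the series diverges.

(-15/8, -1/8)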